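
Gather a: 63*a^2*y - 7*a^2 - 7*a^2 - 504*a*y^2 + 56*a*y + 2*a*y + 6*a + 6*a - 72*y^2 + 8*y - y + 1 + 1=a^2*(63*y - 14) + a*(-504*y^2 + 58*y + 12) - 72*y^2 + 7*y + 2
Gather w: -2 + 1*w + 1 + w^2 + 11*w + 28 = w^2 + 12*w + 27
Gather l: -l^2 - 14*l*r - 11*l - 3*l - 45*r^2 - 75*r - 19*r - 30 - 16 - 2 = -l^2 + l*(-14*r - 14) - 45*r^2 - 94*r - 48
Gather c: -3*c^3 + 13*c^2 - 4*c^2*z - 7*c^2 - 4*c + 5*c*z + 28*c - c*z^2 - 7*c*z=-3*c^3 + c^2*(6 - 4*z) + c*(-z^2 - 2*z + 24)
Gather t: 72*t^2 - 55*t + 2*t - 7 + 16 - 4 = 72*t^2 - 53*t + 5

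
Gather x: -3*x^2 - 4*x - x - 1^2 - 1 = -3*x^2 - 5*x - 2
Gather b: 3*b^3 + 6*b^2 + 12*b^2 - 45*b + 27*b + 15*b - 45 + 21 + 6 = 3*b^3 + 18*b^2 - 3*b - 18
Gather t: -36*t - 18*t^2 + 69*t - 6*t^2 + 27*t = -24*t^2 + 60*t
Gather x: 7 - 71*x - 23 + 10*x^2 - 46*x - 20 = 10*x^2 - 117*x - 36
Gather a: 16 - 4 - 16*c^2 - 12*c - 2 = -16*c^2 - 12*c + 10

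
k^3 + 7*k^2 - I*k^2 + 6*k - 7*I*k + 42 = (k + 7)*(k - 3*I)*(k + 2*I)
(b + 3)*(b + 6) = b^2 + 9*b + 18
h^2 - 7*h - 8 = (h - 8)*(h + 1)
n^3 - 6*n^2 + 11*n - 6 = (n - 3)*(n - 2)*(n - 1)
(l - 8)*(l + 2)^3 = l^4 - 2*l^3 - 36*l^2 - 88*l - 64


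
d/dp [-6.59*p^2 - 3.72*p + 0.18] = -13.18*p - 3.72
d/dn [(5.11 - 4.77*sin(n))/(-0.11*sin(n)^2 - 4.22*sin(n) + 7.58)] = (-0.5247*sin(n)^2 + 1.1242*sin(n) - 14.5924)*cos(n)/(0.0121*sin(n)^4 + 0.9284*sin(n)^3 + 16.1408*sin(n)^2 - 63.9752*sin(n) + 57.4564)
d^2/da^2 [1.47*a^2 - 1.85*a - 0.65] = 2.94000000000000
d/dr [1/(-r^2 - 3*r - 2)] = (2*r + 3)/(r^2 + 3*r + 2)^2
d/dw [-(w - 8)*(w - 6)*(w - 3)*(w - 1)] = -4*w^3 + 54*w^2 - 214*w + 234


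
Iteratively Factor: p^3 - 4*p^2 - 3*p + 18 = (p - 3)*(p^2 - p - 6) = (p - 3)*(p + 2)*(p - 3)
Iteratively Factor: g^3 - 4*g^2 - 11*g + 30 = (g - 2)*(g^2 - 2*g - 15) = (g - 2)*(g + 3)*(g - 5)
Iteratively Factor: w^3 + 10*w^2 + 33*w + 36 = (w + 3)*(w^2 + 7*w + 12) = (w + 3)*(w + 4)*(w + 3)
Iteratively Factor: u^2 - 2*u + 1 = (u - 1)*(u - 1)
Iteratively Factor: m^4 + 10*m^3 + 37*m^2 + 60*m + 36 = (m + 2)*(m^3 + 8*m^2 + 21*m + 18) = (m + 2)^2*(m^2 + 6*m + 9) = (m + 2)^2*(m + 3)*(m + 3)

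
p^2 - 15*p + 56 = (p - 8)*(p - 7)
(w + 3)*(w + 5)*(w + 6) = w^3 + 14*w^2 + 63*w + 90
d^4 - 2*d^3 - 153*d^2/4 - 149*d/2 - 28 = (d - 8)*(d + 1/2)*(d + 2)*(d + 7/2)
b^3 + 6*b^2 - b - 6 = (b - 1)*(b + 1)*(b + 6)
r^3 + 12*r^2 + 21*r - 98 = (r - 2)*(r + 7)^2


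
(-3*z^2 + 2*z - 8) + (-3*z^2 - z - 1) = -6*z^2 + z - 9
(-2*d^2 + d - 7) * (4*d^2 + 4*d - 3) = -8*d^4 - 4*d^3 - 18*d^2 - 31*d + 21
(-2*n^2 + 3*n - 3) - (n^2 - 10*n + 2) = -3*n^2 + 13*n - 5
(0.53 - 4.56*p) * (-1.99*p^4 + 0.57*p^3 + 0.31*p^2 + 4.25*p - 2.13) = 9.0744*p^5 - 3.6539*p^4 - 1.1115*p^3 - 19.2157*p^2 + 11.9653*p - 1.1289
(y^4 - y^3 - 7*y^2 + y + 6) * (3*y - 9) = 3*y^5 - 12*y^4 - 12*y^3 + 66*y^2 + 9*y - 54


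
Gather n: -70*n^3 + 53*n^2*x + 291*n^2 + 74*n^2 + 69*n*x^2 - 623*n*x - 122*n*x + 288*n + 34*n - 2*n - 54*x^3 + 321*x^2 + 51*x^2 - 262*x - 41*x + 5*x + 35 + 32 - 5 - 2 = -70*n^3 + n^2*(53*x + 365) + n*(69*x^2 - 745*x + 320) - 54*x^3 + 372*x^2 - 298*x + 60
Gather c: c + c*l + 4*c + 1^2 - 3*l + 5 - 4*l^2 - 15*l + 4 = c*(l + 5) - 4*l^2 - 18*l + 10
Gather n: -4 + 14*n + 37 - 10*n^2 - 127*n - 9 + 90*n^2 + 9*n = 80*n^2 - 104*n + 24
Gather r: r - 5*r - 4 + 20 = 16 - 4*r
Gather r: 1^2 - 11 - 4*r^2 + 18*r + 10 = -4*r^2 + 18*r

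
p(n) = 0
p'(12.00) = 0.00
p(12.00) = 0.00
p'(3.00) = 0.00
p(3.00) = 0.00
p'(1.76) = 0.00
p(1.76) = 0.00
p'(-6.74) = 0.00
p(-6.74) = 0.00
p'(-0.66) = 0.00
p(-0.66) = 0.00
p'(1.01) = 0.00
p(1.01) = 0.00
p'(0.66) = 0.00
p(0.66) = 0.00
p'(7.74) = 0.00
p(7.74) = 0.00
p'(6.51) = 0.00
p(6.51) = 0.00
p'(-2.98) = 0.00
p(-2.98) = 0.00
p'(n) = 0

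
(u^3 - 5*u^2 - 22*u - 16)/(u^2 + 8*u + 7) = (u^2 - 6*u - 16)/(u + 7)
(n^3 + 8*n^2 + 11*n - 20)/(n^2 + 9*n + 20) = n - 1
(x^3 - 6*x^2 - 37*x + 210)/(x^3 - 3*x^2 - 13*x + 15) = (x^2 - x - 42)/(x^2 + 2*x - 3)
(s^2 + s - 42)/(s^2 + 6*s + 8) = (s^2 + s - 42)/(s^2 + 6*s + 8)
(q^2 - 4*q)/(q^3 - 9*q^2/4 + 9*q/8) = 8*(q - 4)/(8*q^2 - 18*q + 9)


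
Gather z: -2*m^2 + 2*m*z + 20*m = -2*m^2 + 2*m*z + 20*m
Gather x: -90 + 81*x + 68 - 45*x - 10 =36*x - 32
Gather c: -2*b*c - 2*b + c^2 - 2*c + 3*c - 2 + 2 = -2*b + c^2 + c*(1 - 2*b)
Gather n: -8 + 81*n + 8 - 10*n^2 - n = -10*n^2 + 80*n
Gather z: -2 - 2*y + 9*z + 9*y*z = -2*y + z*(9*y + 9) - 2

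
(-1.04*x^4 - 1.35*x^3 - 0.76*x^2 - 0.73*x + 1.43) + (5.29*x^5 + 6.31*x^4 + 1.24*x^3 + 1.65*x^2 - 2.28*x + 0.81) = 5.29*x^5 + 5.27*x^4 - 0.11*x^3 + 0.89*x^2 - 3.01*x + 2.24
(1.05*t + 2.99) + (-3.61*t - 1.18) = 1.81 - 2.56*t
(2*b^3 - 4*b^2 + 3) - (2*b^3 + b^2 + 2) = 1 - 5*b^2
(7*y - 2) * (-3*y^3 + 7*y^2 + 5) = -21*y^4 + 55*y^3 - 14*y^2 + 35*y - 10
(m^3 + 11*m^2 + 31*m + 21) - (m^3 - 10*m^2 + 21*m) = 21*m^2 + 10*m + 21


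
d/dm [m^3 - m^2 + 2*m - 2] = 3*m^2 - 2*m + 2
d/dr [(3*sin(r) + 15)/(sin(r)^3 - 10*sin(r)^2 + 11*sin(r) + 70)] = 3*(-2*sin(r)^3 - 5*sin(r)^2 + 100*sin(r) + 15)*cos(r)/(sin(r)^3 - 10*sin(r)^2 + 11*sin(r) + 70)^2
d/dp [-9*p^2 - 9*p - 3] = -18*p - 9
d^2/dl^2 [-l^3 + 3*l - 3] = -6*l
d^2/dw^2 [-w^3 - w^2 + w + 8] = -6*w - 2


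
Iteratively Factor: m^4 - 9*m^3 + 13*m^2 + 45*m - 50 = (m + 2)*(m^3 - 11*m^2 + 35*m - 25) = (m - 5)*(m + 2)*(m^2 - 6*m + 5) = (m - 5)^2*(m + 2)*(m - 1)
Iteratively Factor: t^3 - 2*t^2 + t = (t - 1)*(t^2 - t) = (t - 1)^2*(t)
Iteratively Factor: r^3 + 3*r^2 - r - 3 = (r + 3)*(r^2 - 1) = (r + 1)*(r + 3)*(r - 1)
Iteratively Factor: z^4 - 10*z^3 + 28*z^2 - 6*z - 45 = (z - 3)*(z^3 - 7*z^2 + 7*z + 15) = (z - 3)^2*(z^2 - 4*z - 5) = (z - 3)^2*(z + 1)*(z - 5)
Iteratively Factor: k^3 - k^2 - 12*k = (k)*(k^2 - k - 12) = k*(k + 3)*(k - 4)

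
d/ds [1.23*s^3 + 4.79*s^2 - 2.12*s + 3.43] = 3.69*s^2 + 9.58*s - 2.12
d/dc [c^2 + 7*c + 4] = 2*c + 7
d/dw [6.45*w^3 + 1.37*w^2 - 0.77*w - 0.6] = 19.35*w^2 + 2.74*w - 0.77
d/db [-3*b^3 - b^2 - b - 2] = -9*b^2 - 2*b - 1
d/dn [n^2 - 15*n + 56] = 2*n - 15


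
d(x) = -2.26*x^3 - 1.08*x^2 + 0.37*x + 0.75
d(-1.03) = 1.69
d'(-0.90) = -3.18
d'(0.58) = -3.16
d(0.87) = -1.23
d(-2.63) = 33.42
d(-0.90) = 1.19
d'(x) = -6.78*x^2 - 2.16*x + 0.37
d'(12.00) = -1001.87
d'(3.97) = -115.06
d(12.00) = -4055.61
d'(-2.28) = -29.95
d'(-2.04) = -23.44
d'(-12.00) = -950.03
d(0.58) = 0.16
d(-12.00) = 3746.07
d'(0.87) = -6.64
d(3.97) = -156.21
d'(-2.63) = -40.85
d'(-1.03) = -4.60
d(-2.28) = 21.08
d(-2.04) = 14.69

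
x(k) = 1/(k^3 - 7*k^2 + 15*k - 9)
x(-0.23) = -0.08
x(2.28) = 1.51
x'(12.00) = 0.00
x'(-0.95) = -0.03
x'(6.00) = -0.02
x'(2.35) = 4.10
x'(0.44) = -0.70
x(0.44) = -0.27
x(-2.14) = -0.01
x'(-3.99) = -0.00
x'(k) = (-3*k^2 + 14*k - 15)/(k^3 - 7*k^2 + 15*k - 9)^2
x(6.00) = 0.02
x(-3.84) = -0.00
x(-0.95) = -0.03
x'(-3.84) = -0.00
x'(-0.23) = -0.11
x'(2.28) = 3.01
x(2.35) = 1.75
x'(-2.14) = -0.01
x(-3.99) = -0.00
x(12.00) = 0.00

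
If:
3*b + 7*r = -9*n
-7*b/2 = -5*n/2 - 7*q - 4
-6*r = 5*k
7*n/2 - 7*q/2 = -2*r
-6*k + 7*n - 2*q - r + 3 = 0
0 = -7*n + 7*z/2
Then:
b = 9349/8465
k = 2016/1693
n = 3417/8465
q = -1383/8465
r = -1680/1693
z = 6834/8465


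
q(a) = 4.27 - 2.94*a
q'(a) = -2.94000000000000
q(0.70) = 2.21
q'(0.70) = -2.94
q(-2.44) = 11.44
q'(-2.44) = -2.94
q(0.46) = 2.92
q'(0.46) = -2.94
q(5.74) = -12.61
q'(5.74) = -2.94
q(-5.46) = 20.32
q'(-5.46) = -2.94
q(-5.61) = 20.76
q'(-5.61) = -2.94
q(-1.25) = 7.94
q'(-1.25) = -2.94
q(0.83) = 1.83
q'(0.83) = -2.94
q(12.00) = -31.01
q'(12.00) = -2.94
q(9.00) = -22.19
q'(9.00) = -2.94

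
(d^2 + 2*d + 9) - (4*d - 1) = d^2 - 2*d + 10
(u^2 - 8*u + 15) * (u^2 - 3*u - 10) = u^4 - 11*u^3 + 29*u^2 + 35*u - 150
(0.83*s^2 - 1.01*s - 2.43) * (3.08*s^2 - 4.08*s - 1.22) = 2.5564*s^4 - 6.4972*s^3 - 4.3762*s^2 + 11.1466*s + 2.9646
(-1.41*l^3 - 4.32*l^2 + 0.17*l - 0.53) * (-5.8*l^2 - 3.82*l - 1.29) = 8.178*l^5 + 30.4422*l^4 + 17.3353*l^3 + 7.9974*l^2 + 1.8053*l + 0.6837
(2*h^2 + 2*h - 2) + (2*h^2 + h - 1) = 4*h^2 + 3*h - 3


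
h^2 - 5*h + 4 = (h - 4)*(h - 1)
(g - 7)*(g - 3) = g^2 - 10*g + 21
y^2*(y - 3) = y^3 - 3*y^2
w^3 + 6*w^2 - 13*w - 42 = (w - 3)*(w + 2)*(w + 7)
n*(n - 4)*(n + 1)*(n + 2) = n^4 - n^3 - 10*n^2 - 8*n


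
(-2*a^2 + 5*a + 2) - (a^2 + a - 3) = -3*a^2 + 4*a + 5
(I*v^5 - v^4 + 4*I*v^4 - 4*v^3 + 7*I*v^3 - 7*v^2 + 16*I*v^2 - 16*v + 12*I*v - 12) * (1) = I*v^5 - v^4 + 4*I*v^4 - 4*v^3 + 7*I*v^3 - 7*v^2 + 16*I*v^2 - 16*v + 12*I*v - 12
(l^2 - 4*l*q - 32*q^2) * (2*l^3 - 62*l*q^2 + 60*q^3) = 2*l^5 - 8*l^4*q - 126*l^3*q^2 + 308*l^2*q^3 + 1744*l*q^4 - 1920*q^5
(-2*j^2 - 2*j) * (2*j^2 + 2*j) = -4*j^4 - 8*j^3 - 4*j^2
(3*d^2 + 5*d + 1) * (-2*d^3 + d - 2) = -6*d^5 - 10*d^4 + d^3 - d^2 - 9*d - 2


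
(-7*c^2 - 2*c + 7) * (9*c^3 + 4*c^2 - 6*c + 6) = -63*c^5 - 46*c^4 + 97*c^3 - 2*c^2 - 54*c + 42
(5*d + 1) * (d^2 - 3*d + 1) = 5*d^3 - 14*d^2 + 2*d + 1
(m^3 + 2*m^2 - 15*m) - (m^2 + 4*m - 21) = m^3 + m^2 - 19*m + 21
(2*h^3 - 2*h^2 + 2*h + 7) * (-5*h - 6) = -10*h^4 - 2*h^3 + 2*h^2 - 47*h - 42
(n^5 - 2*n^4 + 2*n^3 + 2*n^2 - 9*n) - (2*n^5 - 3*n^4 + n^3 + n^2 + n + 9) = -n^5 + n^4 + n^3 + n^2 - 10*n - 9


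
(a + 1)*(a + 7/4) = a^2 + 11*a/4 + 7/4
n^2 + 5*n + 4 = (n + 1)*(n + 4)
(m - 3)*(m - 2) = m^2 - 5*m + 6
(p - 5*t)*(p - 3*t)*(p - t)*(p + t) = p^4 - 8*p^3*t + 14*p^2*t^2 + 8*p*t^3 - 15*t^4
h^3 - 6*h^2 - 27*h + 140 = (h - 7)*(h - 4)*(h + 5)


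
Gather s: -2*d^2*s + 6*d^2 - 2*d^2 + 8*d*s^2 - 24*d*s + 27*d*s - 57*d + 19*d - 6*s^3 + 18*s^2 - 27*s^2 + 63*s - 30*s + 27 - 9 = 4*d^2 - 38*d - 6*s^3 + s^2*(8*d - 9) + s*(-2*d^2 + 3*d + 33) + 18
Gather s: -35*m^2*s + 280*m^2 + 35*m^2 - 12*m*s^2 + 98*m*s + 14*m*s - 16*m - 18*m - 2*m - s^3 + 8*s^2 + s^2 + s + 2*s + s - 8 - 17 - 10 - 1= 315*m^2 - 36*m - s^3 + s^2*(9 - 12*m) + s*(-35*m^2 + 112*m + 4) - 36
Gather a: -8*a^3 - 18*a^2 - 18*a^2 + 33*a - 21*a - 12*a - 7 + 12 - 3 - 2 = -8*a^3 - 36*a^2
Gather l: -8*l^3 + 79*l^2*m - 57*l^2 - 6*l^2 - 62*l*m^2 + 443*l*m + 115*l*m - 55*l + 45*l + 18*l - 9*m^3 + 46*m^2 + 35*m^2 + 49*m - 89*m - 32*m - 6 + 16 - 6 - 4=-8*l^3 + l^2*(79*m - 63) + l*(-62*m^2 + 558*m + 8) - 9*m^3 + 81*m^2 - 72*m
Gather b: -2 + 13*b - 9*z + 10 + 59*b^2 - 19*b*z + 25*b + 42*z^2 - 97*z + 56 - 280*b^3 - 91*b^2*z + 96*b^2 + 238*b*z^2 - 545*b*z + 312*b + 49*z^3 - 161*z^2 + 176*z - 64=-280*b^3 + b^2*(155 - 91*z) + b*(238*z^2 - 564*z + 350) + 49*z^3 - 119*z^2 + 70*z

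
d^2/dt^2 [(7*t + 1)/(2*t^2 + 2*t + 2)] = ((2*t + 1)^2*(7*t + 1) - (21*t + 8)*(t^2 + t + 1))/(t^2 + t + 1)^3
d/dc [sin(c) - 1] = cos(c)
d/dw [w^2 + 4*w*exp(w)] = 4*w*exp(w) + 2*w + 4*exp(w)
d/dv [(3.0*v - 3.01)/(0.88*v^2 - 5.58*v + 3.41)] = (-2.64*v^2 + 5.2976*v - 6.5658)/(0.7744*v^4 - 9.8208*v^3 + 37.138*v^2 - 38.0556*v + 11.6281)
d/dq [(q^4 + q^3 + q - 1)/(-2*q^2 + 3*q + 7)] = (-4*q^5 + 7*q^4 + 34*q^3 + 23*q^2 - 4*q + 10)/(4*q^4 - 12*q^3 - 19*q^2 + 42*q + 49)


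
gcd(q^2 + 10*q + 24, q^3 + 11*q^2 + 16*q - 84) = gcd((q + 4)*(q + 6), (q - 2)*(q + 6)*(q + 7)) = q + 6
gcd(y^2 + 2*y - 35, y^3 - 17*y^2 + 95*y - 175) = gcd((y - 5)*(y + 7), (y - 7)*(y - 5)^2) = y - 5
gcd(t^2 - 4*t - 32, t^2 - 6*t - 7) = 1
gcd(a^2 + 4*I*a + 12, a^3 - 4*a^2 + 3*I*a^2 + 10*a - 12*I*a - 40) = a - 2*I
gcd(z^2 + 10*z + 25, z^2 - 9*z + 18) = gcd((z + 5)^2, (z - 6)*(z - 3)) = 1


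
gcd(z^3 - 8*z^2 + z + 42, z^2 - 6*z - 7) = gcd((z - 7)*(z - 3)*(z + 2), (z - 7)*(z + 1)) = z - 7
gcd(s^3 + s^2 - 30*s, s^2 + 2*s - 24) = s + 6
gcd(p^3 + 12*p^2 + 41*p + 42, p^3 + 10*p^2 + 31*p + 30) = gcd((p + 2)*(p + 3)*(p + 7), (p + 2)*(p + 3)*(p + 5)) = p^2 + 5*p + 6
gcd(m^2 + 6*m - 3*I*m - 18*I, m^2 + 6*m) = m + 6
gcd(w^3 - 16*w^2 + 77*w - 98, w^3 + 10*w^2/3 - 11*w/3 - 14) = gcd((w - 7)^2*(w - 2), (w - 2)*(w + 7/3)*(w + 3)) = w - 2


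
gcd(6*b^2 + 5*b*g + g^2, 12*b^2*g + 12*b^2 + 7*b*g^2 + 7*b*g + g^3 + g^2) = 3*b + g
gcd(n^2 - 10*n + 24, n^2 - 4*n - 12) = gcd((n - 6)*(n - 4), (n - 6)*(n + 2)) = n - 6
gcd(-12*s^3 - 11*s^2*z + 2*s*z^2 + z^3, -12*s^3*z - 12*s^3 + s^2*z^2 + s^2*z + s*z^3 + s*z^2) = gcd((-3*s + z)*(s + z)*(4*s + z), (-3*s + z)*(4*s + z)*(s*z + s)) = -12*s^2 + s*z + z^2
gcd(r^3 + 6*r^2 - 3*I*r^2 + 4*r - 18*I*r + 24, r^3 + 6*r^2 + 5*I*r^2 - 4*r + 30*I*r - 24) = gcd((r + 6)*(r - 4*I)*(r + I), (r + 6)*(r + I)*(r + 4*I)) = r^2 + r*(6 + I) + 6*I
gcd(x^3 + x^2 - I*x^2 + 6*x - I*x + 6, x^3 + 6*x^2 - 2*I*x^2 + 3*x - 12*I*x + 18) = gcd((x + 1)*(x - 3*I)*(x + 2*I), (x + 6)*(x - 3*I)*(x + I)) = x - 3*I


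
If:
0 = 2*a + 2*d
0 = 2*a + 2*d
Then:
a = -d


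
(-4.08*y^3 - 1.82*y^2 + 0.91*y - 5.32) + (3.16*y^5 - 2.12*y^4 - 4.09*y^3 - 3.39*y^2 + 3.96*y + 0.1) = 3.16*y^5 - 2.12*y^4 - 8.17*y^3 - 5.21*y^2 + 4.87*y - 5.22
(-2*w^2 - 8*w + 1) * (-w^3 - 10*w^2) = 2*w^5 + 28*w^4 + 79*w^3 - 10*w^2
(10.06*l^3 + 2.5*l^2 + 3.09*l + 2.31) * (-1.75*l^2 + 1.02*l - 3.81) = -17.605*l^5 + 5.8862*l^4 - 41.1861*l^3 - 10.4157*l^2 - 9.4167*l - 8.8011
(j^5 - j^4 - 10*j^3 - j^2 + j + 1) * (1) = j^5 - j^4 - 10*j^3 - j^2 + j + 1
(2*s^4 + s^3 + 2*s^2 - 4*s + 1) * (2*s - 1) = 4*s^5 + 3*s^3 - 10*s^2 + 6*s - 1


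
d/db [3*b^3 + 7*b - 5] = 9*b^2 + 7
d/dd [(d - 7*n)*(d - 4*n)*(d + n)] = 3*d^2 - 20*d*n + 17*n^2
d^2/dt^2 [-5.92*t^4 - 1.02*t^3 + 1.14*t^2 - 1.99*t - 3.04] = -71.04*t^2 - 6.12*t + 2.28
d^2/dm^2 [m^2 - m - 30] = 2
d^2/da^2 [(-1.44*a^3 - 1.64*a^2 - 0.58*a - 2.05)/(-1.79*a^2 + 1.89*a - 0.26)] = (-1.4210854715202e-14*a^5 + 1.06581410364015e-14*a^4 + 23.76062*a^3 + 30.585198*a^2 - 42.647658*a + 13.529222)/(5.735339*a^6 - 18.167247*a^5 + 21.681375*a^4 - 12.028905*a^3 + 3.14925*a^2 - 0.383292*a + 0.017576)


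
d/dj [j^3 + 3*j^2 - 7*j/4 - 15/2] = 3*j^2 + 6*j - 7/4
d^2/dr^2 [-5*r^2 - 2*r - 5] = -10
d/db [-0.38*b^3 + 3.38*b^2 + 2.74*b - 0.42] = -1.14*b^2 + 6.76*b + 2.74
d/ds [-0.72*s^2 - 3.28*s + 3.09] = -1.44*s - 3.28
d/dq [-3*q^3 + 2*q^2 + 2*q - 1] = -9*q^2 + 4*q + 2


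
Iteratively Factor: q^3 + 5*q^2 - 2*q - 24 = (q + 4)*(q^2 + q - 6) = (q + 3)*(q + 4)*(q - 2)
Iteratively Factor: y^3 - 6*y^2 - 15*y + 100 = (y - 5)*(y^2 - y - 20) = (y - 5)^2*(y + 4)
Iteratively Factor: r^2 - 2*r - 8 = (r + 2)*(r - 4)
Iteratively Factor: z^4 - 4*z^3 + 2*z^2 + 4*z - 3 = (z + 1)*(z^3 - 5*z^2 + 7*z - 3) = (z - 3)*(z + 1)*(z^2 - 2*z + 1) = (z - 3)*(z - 1)*(z + 1)*(z - 1)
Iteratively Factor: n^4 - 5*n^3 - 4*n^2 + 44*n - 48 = (n + 3)*(n^3 - 8*n^2 + 20*n - 16) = (n - 2)*(n + 3)*(n^2 - 6*n + 8) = (n - 2)^2*(n + 3)*(n - 4)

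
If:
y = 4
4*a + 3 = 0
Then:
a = -3/4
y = 4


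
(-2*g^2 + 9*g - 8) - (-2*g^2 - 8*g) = 17*g - 8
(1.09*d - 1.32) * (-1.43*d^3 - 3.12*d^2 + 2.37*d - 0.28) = -1.5587*d^4 - 1.5132*d^3 + 6.7017*d^2 - 3.4336*d + 0.3696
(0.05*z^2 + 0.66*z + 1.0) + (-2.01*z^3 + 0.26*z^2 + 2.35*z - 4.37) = -2.01*z^3 + 0.31*z^2 + 3.01*z - 3.37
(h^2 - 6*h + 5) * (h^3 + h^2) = h^5 - 5*h^4 - h^3 + 5*h^2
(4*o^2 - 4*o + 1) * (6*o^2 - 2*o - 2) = 24*o^4 - 32*o^3 + 6*o^2 + 6*o - 2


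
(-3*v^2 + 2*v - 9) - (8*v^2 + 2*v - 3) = -11*v^2 - 6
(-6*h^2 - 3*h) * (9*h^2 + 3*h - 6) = -54*h^4 - 45*h^3 + 27*h^2 + 18*h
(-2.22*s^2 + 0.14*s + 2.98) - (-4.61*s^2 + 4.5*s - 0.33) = 2.39*s^2 - 4.36*s + 3.31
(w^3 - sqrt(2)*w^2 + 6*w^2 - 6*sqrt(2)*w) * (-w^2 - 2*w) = -w^5 - 8*w^4 + sqrt(2)*w^4 - 12*w^3 + 8*sqrt(2)*w^3 + 12*sqrt(2)*w^2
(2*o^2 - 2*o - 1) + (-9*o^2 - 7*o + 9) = -7*o^2 - 9*o + 8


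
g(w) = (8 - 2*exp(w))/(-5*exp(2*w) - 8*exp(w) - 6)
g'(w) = (8 - 2*exp(w))*(10*exp(2*w) + 8*exp(w))/(-5*exp(2*w) - 8*exp(w) - 6)^2 - 2*exp(w)/(-5*exp(2*w) - 8*exp(w) - 6) = (-10*exp(2*w) + 80*exp(w) + 76)*exp(w)/(25*exp(4*w) + 80*exp(3*w) + 124*exp(2*w) + 96*exp(w) + 36)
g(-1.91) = -1.06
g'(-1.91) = 0.24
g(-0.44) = -0.51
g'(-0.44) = 0.45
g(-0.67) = -0.61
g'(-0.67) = 0.45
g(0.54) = -0.13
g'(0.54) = 0.27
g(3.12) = 0.01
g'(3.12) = -0.01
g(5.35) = 0.00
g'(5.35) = -0.00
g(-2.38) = -1.15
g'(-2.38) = 0.17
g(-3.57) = -1.28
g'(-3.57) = 0.06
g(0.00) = -0.32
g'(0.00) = 0.40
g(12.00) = 0.00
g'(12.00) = 0.00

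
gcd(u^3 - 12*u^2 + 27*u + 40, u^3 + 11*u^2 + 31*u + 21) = u + 1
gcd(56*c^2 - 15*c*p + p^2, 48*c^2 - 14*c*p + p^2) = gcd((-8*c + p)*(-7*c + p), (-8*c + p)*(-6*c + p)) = -8*c + p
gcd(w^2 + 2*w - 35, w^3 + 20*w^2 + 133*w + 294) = w + 7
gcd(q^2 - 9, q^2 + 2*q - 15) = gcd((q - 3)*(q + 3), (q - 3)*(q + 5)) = q - 3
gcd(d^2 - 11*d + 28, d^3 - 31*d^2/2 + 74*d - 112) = d - 4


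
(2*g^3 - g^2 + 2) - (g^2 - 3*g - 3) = 2*g^3 - 2*g^2 + 3*g + 5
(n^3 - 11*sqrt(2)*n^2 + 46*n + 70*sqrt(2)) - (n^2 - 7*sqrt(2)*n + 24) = n^3 - 11*sqrt(2)*n^2 - n^2 + 7*sqrt(2)*n + 46*n - 24 + 70*sqrt(2)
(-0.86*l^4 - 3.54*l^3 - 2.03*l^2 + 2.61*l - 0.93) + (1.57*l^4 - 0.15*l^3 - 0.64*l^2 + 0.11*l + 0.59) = 0.71*l^4 - 3.69*l^3 - 2.67*l^2 + 2.72*l - 0.34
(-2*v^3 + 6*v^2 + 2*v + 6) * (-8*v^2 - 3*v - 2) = 16*v^5 - 42*v^4 - 30*v^3 - 66*v^2 - 22*v - 12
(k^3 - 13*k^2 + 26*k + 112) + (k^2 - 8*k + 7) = k^3 - 12*k^2 + 18*k + 119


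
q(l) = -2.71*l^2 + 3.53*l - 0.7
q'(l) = 3.53 - 5.42*l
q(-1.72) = -14.79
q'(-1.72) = 12.85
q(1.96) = -4.19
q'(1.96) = -7.09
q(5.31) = -58.37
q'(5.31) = -25.25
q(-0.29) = -1.95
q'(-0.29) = 5.10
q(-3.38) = -43.59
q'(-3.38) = 21.85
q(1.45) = -1.28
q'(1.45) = -4.33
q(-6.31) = -130.88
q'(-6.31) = 37.73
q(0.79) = 0.40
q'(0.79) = -0.75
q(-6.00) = -119.44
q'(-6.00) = 36.05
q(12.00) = -348.58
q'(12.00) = -61.51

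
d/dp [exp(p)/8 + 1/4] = exp(p)/8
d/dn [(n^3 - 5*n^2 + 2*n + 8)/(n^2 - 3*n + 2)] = (n^2 - 2*n + 7)/(n^2 - 2*n + 1)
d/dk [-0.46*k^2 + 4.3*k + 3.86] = 4.3 - 0.92*k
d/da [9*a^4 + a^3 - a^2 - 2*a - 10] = 36*a^3 + 3*a^2 - 2*a - 2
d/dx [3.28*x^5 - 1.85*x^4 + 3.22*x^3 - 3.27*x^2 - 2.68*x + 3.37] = 16.4*x^4 - 7.4*x^3 + 9.66*x^2 - 6.54*x - 2.68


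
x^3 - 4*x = x*(x - 2)*(x + 2)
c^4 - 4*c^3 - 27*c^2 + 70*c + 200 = (c - 5)^2*(c + 2)*(c + 4)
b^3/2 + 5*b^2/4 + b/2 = b*(b/2 + 1)*(b + 1/2)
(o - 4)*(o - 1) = o^2 - 5*o + 4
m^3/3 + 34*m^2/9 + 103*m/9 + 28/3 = (m/3 + 1)*(m + 4/3)*(m + 7)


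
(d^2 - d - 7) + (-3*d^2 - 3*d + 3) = -2*d^2 - 4*d - 4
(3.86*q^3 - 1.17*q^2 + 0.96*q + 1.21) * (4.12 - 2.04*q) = -7.8744*q^4 + 18.29*q^3 - 6.7788*q^2 + 1.4868*q + 4.9852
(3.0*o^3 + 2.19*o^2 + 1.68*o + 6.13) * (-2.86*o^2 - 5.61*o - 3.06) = -8.58*o^5 - 23.0934*o^4 - 26.2707*o^3 - 33.658*o^2 - 39.5301*o - 18.7578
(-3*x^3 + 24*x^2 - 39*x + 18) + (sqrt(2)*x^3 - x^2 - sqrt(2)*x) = -3*x^3 + sqrt(2)*x^3 + 23*x^2 - 39*x - sqrt(2)*x + 18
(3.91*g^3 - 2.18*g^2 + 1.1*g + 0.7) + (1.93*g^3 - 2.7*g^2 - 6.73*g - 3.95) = 5.84*g^3 - 4.88*g^2 - 5.63*g - 3.25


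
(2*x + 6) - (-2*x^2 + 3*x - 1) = 2*x^2 - x + 7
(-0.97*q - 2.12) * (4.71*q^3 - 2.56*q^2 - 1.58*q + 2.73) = -4.5687*q^4 - 7.502*q^3 + 6.9598*q^2 + 0.7015*q - 5.7876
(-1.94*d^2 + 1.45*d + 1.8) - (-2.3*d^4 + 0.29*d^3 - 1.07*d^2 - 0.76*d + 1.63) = 2.3*d^4 - 0.29*d^3 - 0.87*d^2 + 2.21*d + 0.17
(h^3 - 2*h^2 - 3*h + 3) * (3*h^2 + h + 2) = 3*h^5 - 5*h^4 - 9*h^3 + 2*h^2 - 3*h + 6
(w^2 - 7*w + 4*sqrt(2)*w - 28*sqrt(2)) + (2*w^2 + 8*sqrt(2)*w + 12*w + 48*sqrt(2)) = 3*w^2 + 5*w + 12*sqrt(2)*w + 20*sqrt(2)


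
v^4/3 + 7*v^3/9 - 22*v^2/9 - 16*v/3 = v*(v/3 + 1)*(v - 8/3)*(v + 2)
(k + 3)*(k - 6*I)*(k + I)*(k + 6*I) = k^4 + 3*k^3 + I*k^3 + 36*k^2 + 3*I*k^2 + 108*k + 36*I*k + 108*I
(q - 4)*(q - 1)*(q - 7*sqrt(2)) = q^3 - 7*sqrt(2)*q^2 - 5*q^2 + 4*q + 35*sqrt(2)*q - 28*sqrt(2)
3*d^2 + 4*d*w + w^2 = (d + w)*(3*d + w)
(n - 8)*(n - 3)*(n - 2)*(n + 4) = n^4 - 9*n^3 - 6*n^2 + 136*n - 192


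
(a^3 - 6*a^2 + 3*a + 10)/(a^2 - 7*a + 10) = a + 1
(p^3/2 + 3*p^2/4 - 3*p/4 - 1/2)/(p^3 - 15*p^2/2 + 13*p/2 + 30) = (2*p^3 + 3*p^2 - 3*p - 2)/(2*(2*p^3 - 15*p^2 + 13*p + 60))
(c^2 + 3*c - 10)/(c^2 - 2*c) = (c + 5)/c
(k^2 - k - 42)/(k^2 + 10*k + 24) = (k - 7)/(k + 4)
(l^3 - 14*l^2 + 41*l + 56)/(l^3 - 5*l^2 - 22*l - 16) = (l - 7)/(l + 2)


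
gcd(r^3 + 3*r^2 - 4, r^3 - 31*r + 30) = r - 1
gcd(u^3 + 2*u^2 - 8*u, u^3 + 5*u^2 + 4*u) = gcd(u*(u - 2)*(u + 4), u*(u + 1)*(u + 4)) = u^2 + 4*u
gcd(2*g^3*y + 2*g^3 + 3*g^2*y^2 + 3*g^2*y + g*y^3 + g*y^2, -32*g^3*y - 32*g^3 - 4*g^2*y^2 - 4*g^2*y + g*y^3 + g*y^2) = g*y + g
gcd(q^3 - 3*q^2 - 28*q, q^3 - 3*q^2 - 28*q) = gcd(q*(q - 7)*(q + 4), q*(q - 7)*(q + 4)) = q^3 - 3*q^2 - 28*q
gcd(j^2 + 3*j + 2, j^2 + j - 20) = 1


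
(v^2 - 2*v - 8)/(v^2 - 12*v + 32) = (v + 2)/(v - 8)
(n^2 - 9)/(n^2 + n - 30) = (n^2 - 9)/(n^2 + n - 30)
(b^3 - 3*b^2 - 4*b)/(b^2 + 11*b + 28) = b*(b^2 - 3*b - 4)/(b^2 + 11*b + 28)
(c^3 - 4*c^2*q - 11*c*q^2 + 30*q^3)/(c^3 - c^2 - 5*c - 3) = (-c^3 + 4*c^2*q + 11*c*q^2 - 30*q^3)/(-c^3 + c^2 + 5*c + 3)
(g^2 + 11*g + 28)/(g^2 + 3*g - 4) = (g + 7)/(g - 1)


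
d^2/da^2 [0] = 0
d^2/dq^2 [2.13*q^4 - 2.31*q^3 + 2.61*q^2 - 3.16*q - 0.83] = 25.56*q^2 - 13.86*q + 5.22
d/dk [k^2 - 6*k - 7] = 2*k - 6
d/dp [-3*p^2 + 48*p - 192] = 48 - 6*p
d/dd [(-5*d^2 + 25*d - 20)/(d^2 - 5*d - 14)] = 90*(2*d - 5)/(-d^2 + 5*d + 14)^2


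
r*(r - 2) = r^2 - 2*r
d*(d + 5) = d^2 + 5*d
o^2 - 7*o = o*(o - 7)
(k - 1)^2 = k^2 - 2*k + 1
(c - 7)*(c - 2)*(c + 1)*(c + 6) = c^4 - 2*c^3 - 43*c^2 + 44*c + 84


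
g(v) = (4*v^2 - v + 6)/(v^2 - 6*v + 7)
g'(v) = (6 - 2*v)*(4*v^2 - v + 6)/(v^2 - 6*v + 7)^2 + (8*v - 1)/(v^2 - 6*v + 7) = (-23*v^2 + 44*v + 29)/(v^4 - 12*v^3 + 50*v^2 - 84*v + 49)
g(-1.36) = 0.87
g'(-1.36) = -0.25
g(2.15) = -17.49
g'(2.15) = 10.59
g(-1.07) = 0.80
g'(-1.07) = -0.21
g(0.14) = 0.96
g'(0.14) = 0.91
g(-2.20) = 1.10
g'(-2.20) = -0.29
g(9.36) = 9.03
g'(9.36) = -1.06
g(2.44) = -16.23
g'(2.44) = -0.20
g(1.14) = 6.89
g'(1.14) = 23.13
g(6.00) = 20.57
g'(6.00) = -10.92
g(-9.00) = 2.39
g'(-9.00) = -0.11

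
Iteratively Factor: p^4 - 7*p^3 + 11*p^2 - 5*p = (p)*(p^3 - 7*p^2 + 11*p - 5) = p*(p - 1)*(p^2 - 6*p + 5) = p*(p - 5)*(p - 1)*(p - 1)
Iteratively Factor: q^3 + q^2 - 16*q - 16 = (q + 1)*(q^2 - 16) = (q + 1)*(q + 4)*(q - 4)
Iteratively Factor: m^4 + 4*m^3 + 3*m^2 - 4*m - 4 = (m - 1)*(m^3 + 5*m^2 + 8*m + 4) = (m - 1)*(m + 2)*(m^2 + 3*m + 2) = (m - 1)*(m + 2)^2*(m + 1)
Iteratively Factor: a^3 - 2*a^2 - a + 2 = (a + 1)*(a^2 - 3*a + 2) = (a - 2)*(a + 1)*(a - 1)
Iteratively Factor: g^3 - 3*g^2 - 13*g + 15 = (g - 1)*(g^2 - 2*g - 15) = (g - 1)*(g + 3)*(g - 5)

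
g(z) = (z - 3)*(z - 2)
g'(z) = 2*z - 5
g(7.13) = 21.19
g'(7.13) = 9.26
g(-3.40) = 34.56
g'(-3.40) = -11.80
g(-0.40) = 8.16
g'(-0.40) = -5.80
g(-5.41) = 62.32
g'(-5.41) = -15.82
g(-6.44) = 79.67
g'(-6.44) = -17.88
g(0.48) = 3.83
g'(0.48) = -4.04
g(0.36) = 4.33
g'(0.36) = -4.28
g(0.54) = 3.59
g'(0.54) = -3.92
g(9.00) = 42.00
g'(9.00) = 13.00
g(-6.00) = 72.00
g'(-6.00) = -17.00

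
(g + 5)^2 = g^2 + 10*g + 25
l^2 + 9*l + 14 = (l + 2)*(l + 7)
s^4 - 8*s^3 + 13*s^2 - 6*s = s*(s - 6)*(s - 1)^2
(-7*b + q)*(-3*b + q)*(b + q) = 21*b^3 + 11*b^2*q - 9*b*q^2 + q^3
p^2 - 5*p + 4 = (p - 4)*(p - 1)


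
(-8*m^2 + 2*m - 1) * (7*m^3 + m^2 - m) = -56*m^5 + 6*m^4 + 3*m^3 - 3*m^2 + m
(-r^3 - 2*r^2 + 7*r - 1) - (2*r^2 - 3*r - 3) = -r^3 - 4*r^2 + 10*r + 2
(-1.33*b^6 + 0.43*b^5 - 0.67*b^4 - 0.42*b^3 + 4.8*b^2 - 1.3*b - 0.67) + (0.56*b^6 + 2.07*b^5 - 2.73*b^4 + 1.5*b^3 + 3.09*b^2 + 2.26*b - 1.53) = -0.77*b^6 + 2.5*b^5 - 3.4*b^4 + 1.08*b^3 + 7.89*b^2 + 0.96*b - 2.2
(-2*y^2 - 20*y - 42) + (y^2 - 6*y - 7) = -y^2 - 26*y - 49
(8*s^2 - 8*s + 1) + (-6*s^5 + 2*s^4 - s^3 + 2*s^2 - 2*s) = -6*s^5 + 2*s^4 - s^3 + 10*s^2 - 10*s + 1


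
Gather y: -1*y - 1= -y - 1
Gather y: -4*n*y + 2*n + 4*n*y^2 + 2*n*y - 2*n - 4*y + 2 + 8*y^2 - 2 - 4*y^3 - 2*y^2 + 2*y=-4*y^3 + y^2*(4*n + 6) + y*(-2*n - 2)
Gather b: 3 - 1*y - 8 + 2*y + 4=y - 1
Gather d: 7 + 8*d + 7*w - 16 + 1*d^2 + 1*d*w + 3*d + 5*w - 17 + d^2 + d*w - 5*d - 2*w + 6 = 2*d^2 + d*(2*w + 6) + 10*w - 20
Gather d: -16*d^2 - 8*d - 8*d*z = -16*d^2 + d*(-8*z - 8)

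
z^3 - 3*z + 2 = (z - 1)^2*(z + 2)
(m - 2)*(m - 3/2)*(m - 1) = m^3 - 9*m^2/2 + 13*m/2 - 3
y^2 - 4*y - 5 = (y - 5)*(y + 1)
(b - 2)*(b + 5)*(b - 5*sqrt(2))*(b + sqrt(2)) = b^4 - 4*sqrt(2)*b^3 + 3*b^3 - 20*b^2 - 12*sqrt(2)*b^2 - 30*b + 40*sqrt(2)*b + 100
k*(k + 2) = k^2 + 2*k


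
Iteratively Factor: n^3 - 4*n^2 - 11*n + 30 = (n + 3)*(n^2 - 7*n + 10) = (n - 2)*(n + 3)*(n - 5)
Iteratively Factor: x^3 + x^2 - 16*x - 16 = (x + 4)*(x^2 - 3*x - 4) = (x + 1)*(x + 4)*(x - 4)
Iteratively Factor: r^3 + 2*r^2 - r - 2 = (r + 2)*(r^2 - 1) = (r - 1)*(r + 2)*(r + 1)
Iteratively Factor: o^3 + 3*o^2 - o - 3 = (o + 1)*(o^2 + 2*o - 3) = (o - 1)*(o + 1)*(o + 3)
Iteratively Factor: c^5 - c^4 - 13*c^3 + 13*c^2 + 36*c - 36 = (c + 2)*(c^4 - 3*c^3 - 7*c^2 + 27*c - 18) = (c - 2)*(c + 2)*(c^3 - c^2 - 9*c + 9) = (c - 2)*(c + 2)*(c + 3)*(c^2 - 4*c + 3) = (c - 3)*(c - 2)*(c + 2)*(c + 3)*(c - 1)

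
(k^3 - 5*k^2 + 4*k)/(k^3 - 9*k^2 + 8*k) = (k - 4)/(k - 8)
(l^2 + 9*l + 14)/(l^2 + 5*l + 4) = (l^2 + 9*l + 14)/(l^2 + 5*l + 4)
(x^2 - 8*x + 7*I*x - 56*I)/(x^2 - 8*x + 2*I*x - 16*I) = (x + 7*I)/(x + 2*I)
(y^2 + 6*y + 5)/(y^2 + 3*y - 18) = (y^2 + 6*y + 5)/(y^2 + 3*y - 18)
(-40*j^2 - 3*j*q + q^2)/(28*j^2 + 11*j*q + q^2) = (-40*j^2 - 3*j*q + q^2)/(28*j^2 + 11*j*q + q^2)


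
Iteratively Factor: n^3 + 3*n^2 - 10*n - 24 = (n - 3)*(n^2 + 6*n + 8) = (n - 3)*(n + 4)*(n + 2)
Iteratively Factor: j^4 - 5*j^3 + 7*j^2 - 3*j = (j - 3)*(j^3 - 2*j^2 + j) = j*(j - 3)*(j^2 - 2*j + 1) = j*(j - 3)*(j - 1)*(j - 1)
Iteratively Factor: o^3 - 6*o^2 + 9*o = (o - 3)*(o^2 - 3*o) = o*(o - 3)*(o - 3)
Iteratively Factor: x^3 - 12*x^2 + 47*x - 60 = (x - 3)*(x^2 - 9*x + 20) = (x - 4)*(x - 3)*(x - 5)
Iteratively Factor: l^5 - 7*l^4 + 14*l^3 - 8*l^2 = (l)*(l^4 - 7*l^3 + 14*l^2 - 8*l) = l*(l - 1)*(l^3 - 6*l^2 + 8*l) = l^2*(l - 1)*(l^2 - 6*l + 8) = l^2*(l - 2)*(l - 1)*(l - 4)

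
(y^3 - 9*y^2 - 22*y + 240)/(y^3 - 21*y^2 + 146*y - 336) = (y + 5)/(y - 7)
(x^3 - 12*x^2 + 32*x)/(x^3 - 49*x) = (x^2 - 12*x + 32)/(x^2 - 49)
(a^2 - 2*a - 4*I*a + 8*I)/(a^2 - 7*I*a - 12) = (a - 2)/(a - 3*I)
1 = 1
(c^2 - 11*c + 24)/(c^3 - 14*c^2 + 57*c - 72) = 1/(c - 3)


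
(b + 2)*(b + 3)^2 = b^3 + 8*b^2 + 21*b + 18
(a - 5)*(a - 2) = a^2 - 7*a + 10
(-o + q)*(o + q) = -o^2 + q^2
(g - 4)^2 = g^2 - 8*g + 16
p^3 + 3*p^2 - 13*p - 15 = (p - 3)*(p + 1)*(p + 5)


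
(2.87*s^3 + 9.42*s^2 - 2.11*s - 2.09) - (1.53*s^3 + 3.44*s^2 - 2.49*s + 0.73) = 1.34*s^3 + 5.98*s^2 + 0.38*s - 2.82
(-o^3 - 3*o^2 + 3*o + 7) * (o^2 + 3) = -o^5 - 3*o^4 - 2*o^2 + 9*o + 21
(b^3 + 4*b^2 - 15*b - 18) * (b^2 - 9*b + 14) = b^5 - 5*b^4 - 37*b^3 + 173*b^2 - 48*b - 252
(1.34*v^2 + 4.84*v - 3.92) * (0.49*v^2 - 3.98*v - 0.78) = 0.6566*v^4 - 2.9616*v^3 - 22.2292*v^2 + 11.8264*v + 3.0576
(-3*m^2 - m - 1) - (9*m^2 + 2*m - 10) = -12*m^2 - 3*m + 9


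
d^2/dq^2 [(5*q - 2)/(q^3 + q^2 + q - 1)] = 2*(15*q^5 + 3*q^4 - 16*q^3 + 18*q^2 + 3*q + 1)/(q^9 + 3*q^8 + 6*q^7 + 4*q^6 - 6*q^4 - 2*q^3 + 3*q - 1)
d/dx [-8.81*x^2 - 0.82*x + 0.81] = -17.62*x - 0.82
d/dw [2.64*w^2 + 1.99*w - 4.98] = 5.28*w + 1.99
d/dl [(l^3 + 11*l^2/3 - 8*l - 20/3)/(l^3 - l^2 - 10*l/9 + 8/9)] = 6*(-63*l^4 + 186*l^3 + 143*l^2 - 92*l - 196)/(81*l^6 - 162*l^5 - 99*l^4 + 324*l^3 - 44*l^2 - 160*l + 64)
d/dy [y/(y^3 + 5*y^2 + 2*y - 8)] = (y^3 + 5*y^2 - y*(3*y^2 + 10*y + 2) + 2*y - 8)/(y^3 + 5*y^2 + 2*y - 8)^2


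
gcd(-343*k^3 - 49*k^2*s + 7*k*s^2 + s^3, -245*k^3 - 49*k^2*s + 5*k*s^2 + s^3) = -49*k^2 + s^2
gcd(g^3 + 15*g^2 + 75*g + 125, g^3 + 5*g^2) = g + 5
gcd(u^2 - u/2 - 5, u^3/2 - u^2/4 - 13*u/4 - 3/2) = u + 2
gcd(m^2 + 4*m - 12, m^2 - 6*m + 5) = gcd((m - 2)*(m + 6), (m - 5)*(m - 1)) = 1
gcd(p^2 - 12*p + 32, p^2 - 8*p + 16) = p - 4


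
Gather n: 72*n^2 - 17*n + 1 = 72*n^2 - 17*n + 1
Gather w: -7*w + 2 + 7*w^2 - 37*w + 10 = 7*w^2 - 44*w + 12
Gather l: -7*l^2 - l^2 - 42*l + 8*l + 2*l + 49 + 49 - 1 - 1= -8*l^2 - 32*l + 96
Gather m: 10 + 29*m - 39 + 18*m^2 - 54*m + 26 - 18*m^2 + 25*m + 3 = 0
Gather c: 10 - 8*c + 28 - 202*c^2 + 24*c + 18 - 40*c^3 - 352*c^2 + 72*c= -40*c^3 - 554*c^2 + 88*c + 56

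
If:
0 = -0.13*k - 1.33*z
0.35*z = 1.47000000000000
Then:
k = -42.97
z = 4.20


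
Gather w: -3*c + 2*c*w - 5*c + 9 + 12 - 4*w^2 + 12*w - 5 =-8*c - 4*w^2 + w*(2*c + 12) + 16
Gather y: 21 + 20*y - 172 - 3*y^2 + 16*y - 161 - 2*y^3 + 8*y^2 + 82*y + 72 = -2*y^3 + 5*y^2 + 118*y - 240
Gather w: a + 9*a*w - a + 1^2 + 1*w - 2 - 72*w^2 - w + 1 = 9*a*w - 72*w^2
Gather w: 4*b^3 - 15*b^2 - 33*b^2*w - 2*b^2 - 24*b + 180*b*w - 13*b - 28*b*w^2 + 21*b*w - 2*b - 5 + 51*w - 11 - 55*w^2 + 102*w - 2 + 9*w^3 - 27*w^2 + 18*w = 4*b^3 - 17*b^2 - 39*b + 9*w^3 + w^2*(-28*b - 82) + w*(-33*b^2 + 201*b + 171) - 18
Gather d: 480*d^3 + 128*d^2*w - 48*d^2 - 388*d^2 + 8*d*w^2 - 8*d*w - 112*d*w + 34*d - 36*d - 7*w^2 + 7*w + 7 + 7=480*d^3 + d^2*(128*w - 436) + d*(8*w^2 - 120*w - 2) - 7*w^2 + 7*w + 14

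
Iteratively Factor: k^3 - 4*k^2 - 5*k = (k - 5)*(k^2 + k) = k*(k - 5)*(k + 1)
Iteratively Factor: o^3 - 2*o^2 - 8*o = (o)*(o^2 - 2*o - 8) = o*(o - 4)*(o + 2)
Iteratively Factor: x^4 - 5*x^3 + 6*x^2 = (x)*(x^3 - 5*x^2 + 6*x) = x*(x - 3)*(x^2 - 2*x) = x*(x - 3)*(x - 2)*(x)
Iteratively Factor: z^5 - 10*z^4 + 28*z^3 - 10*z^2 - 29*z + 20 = (z - 1)*(z^4 - 9*z^3 + 19*z^2 + 9*z - 20) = (z - 5)*(z - 1)*(z^3 - 4*z^2 - z + 4) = (z - 5)*(z - 1)*(z + 1)*(z^2 - 5*z + 4) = (z - 5)*(z - 4)*(z - 1)*(z + 1)*(z - 1)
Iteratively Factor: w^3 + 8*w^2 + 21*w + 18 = (w + 3)*(w^2 + 5*w + 6) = (w + 3)^2*(w + 2)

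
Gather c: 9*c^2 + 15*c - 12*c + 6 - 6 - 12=9*c^2 + 3*c - 12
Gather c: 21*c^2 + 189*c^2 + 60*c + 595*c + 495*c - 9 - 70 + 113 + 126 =210*c^2 + 1150*c + 160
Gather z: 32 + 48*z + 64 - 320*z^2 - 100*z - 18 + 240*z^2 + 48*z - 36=-80*z^2 - 4*z + 42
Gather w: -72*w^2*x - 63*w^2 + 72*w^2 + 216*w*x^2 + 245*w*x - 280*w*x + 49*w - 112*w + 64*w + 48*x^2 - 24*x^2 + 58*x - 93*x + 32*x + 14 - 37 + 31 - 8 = w^2*(9 - 72*x) + w*(216*x^2 - 35*x + 1) + 24*x^2 - 3*x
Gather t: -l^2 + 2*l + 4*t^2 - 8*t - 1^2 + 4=-l^2 + 2*l + 4*t^2 - 8*t + 3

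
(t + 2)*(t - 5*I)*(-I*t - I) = -I*t^3 - 5*t^2 - 3*I*t^2 - 15*t - 2*I*t - 10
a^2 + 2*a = a*(a + 2)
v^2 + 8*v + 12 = (v + 2)*(v + 6)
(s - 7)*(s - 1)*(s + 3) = s^3 - 5*s^2 - 17*s + 21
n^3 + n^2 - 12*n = n*(n - 3)*(n + 4)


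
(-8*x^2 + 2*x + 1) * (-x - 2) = 8*x^3 + 14*x^2 - 5*x - 2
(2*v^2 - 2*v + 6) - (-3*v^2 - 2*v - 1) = 5*v^2 + 7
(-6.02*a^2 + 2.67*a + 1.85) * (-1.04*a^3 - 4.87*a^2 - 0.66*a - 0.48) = 6.2608*a^5 + 26.5406*a^4 - 10.9537*a^3 - 7.8821*a^2 - 2.5026*a - 0.888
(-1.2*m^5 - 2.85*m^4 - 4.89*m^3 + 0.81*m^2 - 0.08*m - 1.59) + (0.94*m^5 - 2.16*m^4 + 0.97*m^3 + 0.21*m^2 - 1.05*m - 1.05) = -0.26*m^5 - 5.01*m^4 - 3.92*m^3 + 1.02*m^2 - 1.13*m - 2.64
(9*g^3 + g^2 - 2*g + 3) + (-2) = 9*g^3 + g^2 - 2*g + 1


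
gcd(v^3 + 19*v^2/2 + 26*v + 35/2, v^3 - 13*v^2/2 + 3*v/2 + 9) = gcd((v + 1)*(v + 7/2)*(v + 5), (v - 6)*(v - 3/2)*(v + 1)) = v + 1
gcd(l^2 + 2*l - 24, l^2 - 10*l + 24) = l - 4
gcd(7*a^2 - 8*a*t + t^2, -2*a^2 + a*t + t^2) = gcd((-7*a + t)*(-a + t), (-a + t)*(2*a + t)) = -a + t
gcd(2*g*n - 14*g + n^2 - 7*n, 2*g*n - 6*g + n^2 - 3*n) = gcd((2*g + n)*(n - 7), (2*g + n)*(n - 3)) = 2*g + n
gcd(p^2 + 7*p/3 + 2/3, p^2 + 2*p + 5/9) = p + 1/3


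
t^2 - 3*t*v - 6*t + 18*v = (t - 6)*(t - 3*v)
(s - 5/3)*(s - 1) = s^2 - 8*s/3 + 5/3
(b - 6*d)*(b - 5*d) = b^2 - 11*b*d + 30*d^2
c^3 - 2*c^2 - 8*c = c*(c - 4)*(c + 2)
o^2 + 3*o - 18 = (o - 3)*(o + 6)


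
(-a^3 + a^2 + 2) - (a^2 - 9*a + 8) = -a^3 + 9*a - 6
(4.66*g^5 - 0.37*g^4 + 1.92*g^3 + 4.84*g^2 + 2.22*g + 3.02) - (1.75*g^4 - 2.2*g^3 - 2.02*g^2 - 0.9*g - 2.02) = 4.66*g^5 - 2.12*g^4 + 4.12*g^3 + 6.86*g^2 + 3.12*g + 5.04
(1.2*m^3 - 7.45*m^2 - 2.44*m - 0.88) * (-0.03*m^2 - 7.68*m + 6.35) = -0.036*m^5 - 8.9925*m^4 + 64.9092*m^3 - 28.5419*m^2 - 8.7356*m - 5.588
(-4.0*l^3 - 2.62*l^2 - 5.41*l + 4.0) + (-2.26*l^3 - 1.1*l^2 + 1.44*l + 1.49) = -6.26*l^3 - 3.72*l^2 - 3.97*l + 5.49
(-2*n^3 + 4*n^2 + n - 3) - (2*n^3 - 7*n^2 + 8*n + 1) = -4*n^3 + 11*n^2 - 7*n - 4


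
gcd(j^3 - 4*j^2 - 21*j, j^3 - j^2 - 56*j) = j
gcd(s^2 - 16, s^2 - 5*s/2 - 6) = s - 4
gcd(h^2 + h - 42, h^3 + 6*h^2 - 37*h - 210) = h^2 + h - 42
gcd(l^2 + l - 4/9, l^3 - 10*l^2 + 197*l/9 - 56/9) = l - 1/3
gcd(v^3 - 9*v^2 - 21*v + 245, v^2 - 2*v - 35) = v^2 - 2*v - 35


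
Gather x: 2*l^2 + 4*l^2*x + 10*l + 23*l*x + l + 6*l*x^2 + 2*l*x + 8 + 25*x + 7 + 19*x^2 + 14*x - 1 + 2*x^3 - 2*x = 2*l^2 + 11*l + 2*x^3 + x^2*(6*l + 19) + x*(4*l^2 + 25*l + 37) + 14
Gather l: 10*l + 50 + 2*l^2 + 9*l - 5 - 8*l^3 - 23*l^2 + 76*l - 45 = -8*l^3 - 21*l^2 + 95*l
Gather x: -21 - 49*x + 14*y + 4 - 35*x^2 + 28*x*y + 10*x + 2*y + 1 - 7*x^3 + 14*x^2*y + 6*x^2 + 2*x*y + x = -7*x^3 + x^2*(14*y - 29) + x*(30*y - 38) + 16*y - 16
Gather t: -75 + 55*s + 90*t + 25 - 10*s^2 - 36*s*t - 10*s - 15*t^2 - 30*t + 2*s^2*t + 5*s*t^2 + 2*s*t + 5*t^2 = -10*s^2 + 45*s + t^2*(5*s - 10) + t*(2*s^2 - 34*s + 60) - 50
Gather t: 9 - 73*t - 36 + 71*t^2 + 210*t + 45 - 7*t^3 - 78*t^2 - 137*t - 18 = -7*t^3 - 7*t^2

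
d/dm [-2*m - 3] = -2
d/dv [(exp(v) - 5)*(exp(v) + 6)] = (2*exp(v) + 1)*exp(v)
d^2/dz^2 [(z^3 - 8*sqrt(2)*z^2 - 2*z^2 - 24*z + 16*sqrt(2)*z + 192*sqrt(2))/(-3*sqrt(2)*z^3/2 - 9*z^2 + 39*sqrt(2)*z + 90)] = 4*(2*z^6 + 11*sqrt(2)*z^6 - 48*sqrt(2)*z^5 - 6*z^5 - 492*sqrt(2)*z^4 - 132*z^4 - 4408*z^3 - 128*sqrt(2)*z^3 - 4680*z^2 + 10908*sqrt(2)*z^2 - 8640*sqrt(2)*z + 62856*z - 168672*sqrt(2) + 28560)/(3*(sqrt(2)*z^9 + 18*z^8 - 24*sqrt(2)*z^7 - 1008*z^6 - 456*sqrt(2)*z^5 + 18288*z^4 + 15904*sqrt(2)*z^3 - 89280*z^2 - 140400*sqrt(2)*z - 108000))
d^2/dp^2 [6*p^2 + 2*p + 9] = 12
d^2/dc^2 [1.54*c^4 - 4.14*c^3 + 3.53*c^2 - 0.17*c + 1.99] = 18.48*c^2 - 24.84*c + 7.06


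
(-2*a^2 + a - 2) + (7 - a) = 5 - 2*a^2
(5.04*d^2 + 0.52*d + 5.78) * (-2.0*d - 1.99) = -10.08*d^3 - 11.0696*d^2 - 12.5948*d - 11.5022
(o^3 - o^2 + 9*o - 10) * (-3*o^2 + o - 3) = -3*o^5 + 4*o^4 - 31*o^3 + 42*o^2 - 37*o + 30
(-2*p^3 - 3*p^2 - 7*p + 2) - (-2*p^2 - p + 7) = -2*p^3 - p^2 - 6*p - 5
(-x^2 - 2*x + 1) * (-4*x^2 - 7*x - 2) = 4*x^4 + 15*x^3 + 12*x^2 - 3*x - 2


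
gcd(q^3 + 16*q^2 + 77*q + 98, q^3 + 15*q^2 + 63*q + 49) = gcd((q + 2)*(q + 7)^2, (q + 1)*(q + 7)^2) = q^2 + 14*q + 49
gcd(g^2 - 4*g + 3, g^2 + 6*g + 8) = 1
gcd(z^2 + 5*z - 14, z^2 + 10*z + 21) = z + 7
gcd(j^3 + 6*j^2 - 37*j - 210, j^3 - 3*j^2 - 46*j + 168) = j^2 + j - 42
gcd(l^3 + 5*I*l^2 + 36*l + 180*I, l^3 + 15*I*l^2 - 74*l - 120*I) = l^2 + 11*I*l - 30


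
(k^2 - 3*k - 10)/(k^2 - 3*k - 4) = (-k^2 + 3*k + 10)/(-k^2 + 3*k + 4)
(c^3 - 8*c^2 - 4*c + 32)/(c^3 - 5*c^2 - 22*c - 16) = (c - 2)/(c + 1)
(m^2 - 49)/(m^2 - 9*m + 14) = (m + 7)/(m - 2)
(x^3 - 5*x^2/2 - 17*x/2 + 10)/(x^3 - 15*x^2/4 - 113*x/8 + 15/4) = 4*(x^2 - 5*x + 4)/(4*x^2 - 25*x + 6)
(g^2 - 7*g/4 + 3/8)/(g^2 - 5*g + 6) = (8*g^2 - 14*g + 3)/(8*(g^2 - 5*g + 6))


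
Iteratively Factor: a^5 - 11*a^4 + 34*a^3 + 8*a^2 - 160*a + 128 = (a - 4)*(a^4 - 7*a^3 + 6*a^2 + 32*a - 32) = (a - 4)*(a - 1)*(a^3 - 6*a^2 + 32) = (a - 4)^2*(a - 1)*(a^2 - 2*a - 8) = (a - 4)^2*(a - 1)*(a + 2)*(a - 4)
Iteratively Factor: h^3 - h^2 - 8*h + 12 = (h + 3)*(h^2 - 4*h + 4) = (h - 2)*(h + 3)*(h - 2)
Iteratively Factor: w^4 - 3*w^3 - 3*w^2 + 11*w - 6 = (w + 2)*(w^3 - 5*w^2 + 7*w - 3) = (w - 1)*(w + 2)*(w^2 - 4*w + 3) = (w - 1)^2*(w + 2)*(w - 3)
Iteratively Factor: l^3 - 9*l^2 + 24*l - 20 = (l - 5)*(l^2 - 4*l + 4) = (l - 5)*(l - 2)*(l - 2)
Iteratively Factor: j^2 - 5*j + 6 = (j - 2)*(j - 3)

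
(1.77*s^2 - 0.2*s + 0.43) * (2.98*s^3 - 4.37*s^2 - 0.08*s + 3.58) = 5.2746*s^5 - 8.3309*s^4 + 2.0138*s^3 + 4.4735*s^2 - 0.7504*s + 1.5394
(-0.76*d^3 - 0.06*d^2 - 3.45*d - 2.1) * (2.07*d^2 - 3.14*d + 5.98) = -1.5732*d^5 + 2.2622*d^4 - 11.4979*d^3 + 6.1272*d^2 - 14.037*d - 12.558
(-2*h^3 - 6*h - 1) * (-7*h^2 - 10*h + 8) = 14*h^5 + 20*h^4 + 26*h^3 + 67*h^2 - 38*h - 8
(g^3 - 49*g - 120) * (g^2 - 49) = g^5 - 98*g^3 - 120*g^2 + 2401*g + 5880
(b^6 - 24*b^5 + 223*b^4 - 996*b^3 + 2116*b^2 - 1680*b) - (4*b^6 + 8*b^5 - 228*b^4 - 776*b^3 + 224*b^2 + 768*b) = -3*b^6 - 32*b^5 + 451*b^4 - 220*b^3 + 1892*b^2 - 2448*b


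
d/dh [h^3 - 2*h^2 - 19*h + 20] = 3*h^2 - 4*h - 19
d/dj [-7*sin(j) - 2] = -7*cos(j)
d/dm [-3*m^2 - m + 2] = -6*m - 1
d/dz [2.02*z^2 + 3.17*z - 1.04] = 4.04*z + 3.17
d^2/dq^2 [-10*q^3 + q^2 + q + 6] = 2 - 60*q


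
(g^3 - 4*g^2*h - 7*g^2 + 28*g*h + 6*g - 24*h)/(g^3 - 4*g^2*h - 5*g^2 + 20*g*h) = (g^2 - 7*g + 6)/(g*(g - 5))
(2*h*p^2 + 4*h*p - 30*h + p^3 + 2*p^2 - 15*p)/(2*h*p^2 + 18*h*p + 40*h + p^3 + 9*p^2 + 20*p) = (p - 3)/(p + 4)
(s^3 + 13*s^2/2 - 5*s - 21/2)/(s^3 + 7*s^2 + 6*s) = (2*s^2 + 11*s - 21)/(2*s*(s + 6))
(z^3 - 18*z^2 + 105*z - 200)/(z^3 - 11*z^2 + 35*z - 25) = (z - 8)/(z - 1)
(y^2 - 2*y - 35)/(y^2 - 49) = (y + 5)/(y + 7)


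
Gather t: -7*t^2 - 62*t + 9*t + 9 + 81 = -7*t^2 - 53*t + 90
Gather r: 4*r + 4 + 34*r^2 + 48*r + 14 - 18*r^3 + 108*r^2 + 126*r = -18*r^3 + 142*r^2 + 178*r + 18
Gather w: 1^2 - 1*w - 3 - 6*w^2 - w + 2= -6*w^2 - 2*w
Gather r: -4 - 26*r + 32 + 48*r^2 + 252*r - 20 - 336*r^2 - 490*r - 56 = -288*r^2 - 264*r - 48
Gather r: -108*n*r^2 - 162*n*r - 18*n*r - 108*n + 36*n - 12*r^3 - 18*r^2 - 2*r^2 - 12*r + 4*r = -72*n - 12*r^3 + r^2*(-108*n - 20) + r*(-180*n - 8)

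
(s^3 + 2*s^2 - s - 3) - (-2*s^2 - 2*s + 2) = s^3 + 4*s^2 + s - 5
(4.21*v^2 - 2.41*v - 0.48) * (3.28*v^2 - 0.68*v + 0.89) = 13.8088*v^4 - 10.7676*v^3 + 3.8113*v^2 - 1.8185*v - 0.4272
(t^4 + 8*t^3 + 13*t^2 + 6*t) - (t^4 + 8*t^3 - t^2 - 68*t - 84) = 14*t^2 + 74*t + 84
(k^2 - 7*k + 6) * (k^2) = k^4 - 7*k^3 + 6*k^2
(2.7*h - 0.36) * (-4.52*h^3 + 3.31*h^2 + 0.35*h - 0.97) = -12.204*h^4 + 10.5642*h^3 - 0.2466*h^2 - 2.745*h + 0.3492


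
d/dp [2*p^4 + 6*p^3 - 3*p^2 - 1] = 2*p*(4*p^2 + 9*p - 3)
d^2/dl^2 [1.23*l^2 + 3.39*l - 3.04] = 2.46000000000000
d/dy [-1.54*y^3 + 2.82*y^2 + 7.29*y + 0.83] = -4.62*y^2 + 5.64*y + 7.29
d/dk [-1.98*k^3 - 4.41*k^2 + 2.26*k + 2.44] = -5.94*k^2 - 8.82*k + 2.26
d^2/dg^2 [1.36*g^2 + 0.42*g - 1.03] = 2.72000000000000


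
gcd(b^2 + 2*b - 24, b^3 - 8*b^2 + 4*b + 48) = b - 4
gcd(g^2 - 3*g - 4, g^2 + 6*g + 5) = g + 1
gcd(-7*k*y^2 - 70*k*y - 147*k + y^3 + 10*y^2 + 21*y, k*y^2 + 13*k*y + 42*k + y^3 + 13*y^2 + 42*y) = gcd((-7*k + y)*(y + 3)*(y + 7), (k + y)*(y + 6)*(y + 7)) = y + 7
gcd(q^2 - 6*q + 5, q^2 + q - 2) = q - 1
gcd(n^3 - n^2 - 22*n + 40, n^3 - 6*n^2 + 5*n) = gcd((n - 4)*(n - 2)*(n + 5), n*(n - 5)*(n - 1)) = 1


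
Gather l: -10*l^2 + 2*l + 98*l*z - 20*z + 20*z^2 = -10*l^2 + l*(98*z + 2) + 20*z^2 - 20*z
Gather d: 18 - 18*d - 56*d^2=-56*d^2 - 18*d + 18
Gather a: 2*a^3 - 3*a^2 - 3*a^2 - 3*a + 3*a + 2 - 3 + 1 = 2*a^3 - 6*a^2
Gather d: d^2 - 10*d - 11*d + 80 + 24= d^2 - 21*d + 104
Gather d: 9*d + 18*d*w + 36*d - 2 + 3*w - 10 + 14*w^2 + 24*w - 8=d*(18*w + 45) + 14*w^2 + 27*w - 20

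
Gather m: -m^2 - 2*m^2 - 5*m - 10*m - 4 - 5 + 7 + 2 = -3*m^2 - 15*m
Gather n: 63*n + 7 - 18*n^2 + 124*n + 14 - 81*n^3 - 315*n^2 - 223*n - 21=-81*n^3 - 333*n^2 - 36*n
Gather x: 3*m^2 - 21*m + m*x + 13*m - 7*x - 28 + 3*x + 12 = 3*m^2 - 8*m + x*(m - 4) - 16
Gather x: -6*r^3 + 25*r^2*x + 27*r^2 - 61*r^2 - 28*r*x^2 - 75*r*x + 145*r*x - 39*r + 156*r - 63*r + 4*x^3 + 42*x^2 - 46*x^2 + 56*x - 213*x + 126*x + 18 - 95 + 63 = -6*r^3 - 34*r^2 + 54*r + 4*x^3 + x^2*(-28*r - 4) + x*(25*r^2 + 70*r - 31) - 14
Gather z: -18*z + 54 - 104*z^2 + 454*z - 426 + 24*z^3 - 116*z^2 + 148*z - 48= 24*z^3 - 220*z^2 + 584*z - 420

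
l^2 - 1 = (l - 1)*(l + 1)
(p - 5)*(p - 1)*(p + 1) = p^3 - 5*p^2 - p + 5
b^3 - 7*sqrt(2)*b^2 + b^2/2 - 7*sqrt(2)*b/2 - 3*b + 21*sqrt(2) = (b - 3/2)*(b + 2)*(b - 7*sqrt(2))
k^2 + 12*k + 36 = (k + 6)^2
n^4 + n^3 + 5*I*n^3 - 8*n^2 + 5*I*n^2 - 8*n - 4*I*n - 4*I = (n + 1)*(n + I)*(n + 2*I)^2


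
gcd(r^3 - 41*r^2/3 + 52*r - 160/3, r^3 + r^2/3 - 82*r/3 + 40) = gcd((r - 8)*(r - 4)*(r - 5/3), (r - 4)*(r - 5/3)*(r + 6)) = r^2 - 17*r/3 + 20/3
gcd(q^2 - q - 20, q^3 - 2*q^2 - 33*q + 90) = q - 5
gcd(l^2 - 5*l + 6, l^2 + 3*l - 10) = l - 2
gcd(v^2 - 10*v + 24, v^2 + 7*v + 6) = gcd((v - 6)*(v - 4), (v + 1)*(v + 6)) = 1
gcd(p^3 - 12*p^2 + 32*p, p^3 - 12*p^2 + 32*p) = p^3 - 12*p^2 + 32*p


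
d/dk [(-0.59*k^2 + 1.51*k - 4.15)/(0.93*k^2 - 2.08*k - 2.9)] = (-0.1771*k^2 + 11.141*k - 13.011)/(0.8649*k^4 - 3.8688*k^3 - 1.0676*k^2 + 12.064*k + 8.41)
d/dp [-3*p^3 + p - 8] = 1 - 9*p^2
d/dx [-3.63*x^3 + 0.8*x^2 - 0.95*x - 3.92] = -10.89*x^2 + 1.6*x - 0.95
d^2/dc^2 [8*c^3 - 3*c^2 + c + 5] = 48*c - 6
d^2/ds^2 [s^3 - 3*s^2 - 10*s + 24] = 6*s - 6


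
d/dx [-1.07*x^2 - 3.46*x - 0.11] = -2.14*x - 3.46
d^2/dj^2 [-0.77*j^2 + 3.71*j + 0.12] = -1.54000000000000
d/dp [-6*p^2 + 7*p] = 7 - 12*p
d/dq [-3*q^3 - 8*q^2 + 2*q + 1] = -9*q^2 - 16*q + 2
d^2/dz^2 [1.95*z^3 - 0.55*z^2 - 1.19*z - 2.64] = 11.7*z - 1.1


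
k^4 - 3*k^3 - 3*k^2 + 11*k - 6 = (k - 3)*(k - 1)^2*(k + 2)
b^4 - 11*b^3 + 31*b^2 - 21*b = b*(b - 7)*(b - 3)*(b - 1)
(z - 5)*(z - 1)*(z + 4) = z^3 - 2*z^2 - 19*z + 20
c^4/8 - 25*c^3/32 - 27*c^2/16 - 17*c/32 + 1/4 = (c/4 + 1/4)*(c/2 + 1/2)*(c - 8)*(c - 1/4)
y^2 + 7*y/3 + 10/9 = (y + 2/3)*(y + 5/3)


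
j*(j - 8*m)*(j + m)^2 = j^4 - 6*j^3*m - 15*j^2*m^2 - 8*j*m^3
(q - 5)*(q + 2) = q^2 - 3*q - 10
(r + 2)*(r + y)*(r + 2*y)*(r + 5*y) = r^4 + 8*r^3*y + 2*r^3 + 17*r^2*y^2 + 16*r^2*y + 10*r*y^3 + 34*r*y^2 + 20*y^3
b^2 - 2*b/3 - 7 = (b - 3)*(b + 7/3)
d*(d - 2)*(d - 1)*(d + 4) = d^4 + d^3 - 10*d^2 + 8*d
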